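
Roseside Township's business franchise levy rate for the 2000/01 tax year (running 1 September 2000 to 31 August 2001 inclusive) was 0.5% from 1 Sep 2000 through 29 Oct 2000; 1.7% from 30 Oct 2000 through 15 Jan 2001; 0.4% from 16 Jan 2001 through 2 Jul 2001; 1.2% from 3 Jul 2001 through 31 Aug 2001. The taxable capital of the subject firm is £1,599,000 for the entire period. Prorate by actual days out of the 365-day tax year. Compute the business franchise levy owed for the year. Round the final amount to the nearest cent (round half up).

£13,199.42

1 Sep – 29 Oct 2000: 59 days at 0.5% → £1,599,000 × 0.5% × 59/365 = £1,292.3425
30 Oct 2000 – 15 Jan 2001: 78 days at 1.7% → £1,599,000 × 1.7% × 78/365 = £5,808.9699
16 Jan – 2 Jul 2001: 168 days at 0.4% → £1,599,000 × 0.4% × 168/365 = £2,943.9123
3 Jul – 31 Aug 2001: 60 days at 1.2% → £1,599,000 × 1.2% × 60/365 = £3,154.1918
Total = £13,199.4164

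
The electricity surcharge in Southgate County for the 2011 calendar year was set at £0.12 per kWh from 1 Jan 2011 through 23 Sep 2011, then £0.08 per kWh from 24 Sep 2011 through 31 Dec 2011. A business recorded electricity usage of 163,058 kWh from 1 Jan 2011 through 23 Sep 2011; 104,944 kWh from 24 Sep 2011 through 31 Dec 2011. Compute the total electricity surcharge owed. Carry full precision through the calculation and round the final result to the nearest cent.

£27,962.48

1 Jan – 23 Sep 2011: 163,058 kWh at £0.12/kWh → £19,566.96
24 Sep – 31 Dec 2011: 104,944 kWh at £0.08/kWh → £8,395.52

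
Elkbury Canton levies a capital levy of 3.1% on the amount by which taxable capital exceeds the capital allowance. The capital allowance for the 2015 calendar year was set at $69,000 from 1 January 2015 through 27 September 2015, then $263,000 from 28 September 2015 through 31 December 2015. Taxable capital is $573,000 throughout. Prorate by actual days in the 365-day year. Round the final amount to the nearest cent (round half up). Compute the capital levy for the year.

$14,058.71

1 January – 27 September 2015: 270 days, exemption $69,000 → ($573,000 − $69,000) × 3.1% × 270/365 = $11,557.4795
28 September – 31 December 2015: 95 days, exemption $263,000 → ($573,000 − $263,000) × 3.1% × 95/365 = $2,501.2329
Total = $14,058.7123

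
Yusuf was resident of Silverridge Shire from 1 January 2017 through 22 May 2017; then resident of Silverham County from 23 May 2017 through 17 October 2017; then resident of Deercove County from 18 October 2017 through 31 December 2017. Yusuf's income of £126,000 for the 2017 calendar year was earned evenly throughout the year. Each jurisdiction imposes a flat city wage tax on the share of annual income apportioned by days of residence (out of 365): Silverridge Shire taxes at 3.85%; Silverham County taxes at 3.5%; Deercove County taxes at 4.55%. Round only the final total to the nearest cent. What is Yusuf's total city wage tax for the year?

Silverridge Shire, 1 January – 22 May 2017: 142 days → £126,000 × 3.85% × 142/365 = £1,887.2384
Silverham County, 23 May – 17 October 2017: 148 days → £126,000 × 3.5% × 148/365 = £1,788.1644
Deercove County, 18 October – 31 December 2017: 75 days → £126,000 × 4.55% × 75/365 = £1,178.0137
Total = £4,853.4164

£4,853.42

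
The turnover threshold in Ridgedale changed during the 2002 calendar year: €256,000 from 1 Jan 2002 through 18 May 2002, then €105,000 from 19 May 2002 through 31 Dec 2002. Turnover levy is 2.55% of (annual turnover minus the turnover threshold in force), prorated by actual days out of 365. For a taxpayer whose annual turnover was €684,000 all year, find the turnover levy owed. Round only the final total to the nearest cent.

1 Jan – 18 May 2002: 138 days, exemption €256,000 → (€684,000 − €256,000) × 2.55% × 138/365 = €4,126.3890
19 May – 31 Dec 2002: 227 days, exemption €105,000 → (€684,000 − €105,000) × 2.55% × 227/365 = €9,182.3055
Total = €13,308.6945

€13,308.69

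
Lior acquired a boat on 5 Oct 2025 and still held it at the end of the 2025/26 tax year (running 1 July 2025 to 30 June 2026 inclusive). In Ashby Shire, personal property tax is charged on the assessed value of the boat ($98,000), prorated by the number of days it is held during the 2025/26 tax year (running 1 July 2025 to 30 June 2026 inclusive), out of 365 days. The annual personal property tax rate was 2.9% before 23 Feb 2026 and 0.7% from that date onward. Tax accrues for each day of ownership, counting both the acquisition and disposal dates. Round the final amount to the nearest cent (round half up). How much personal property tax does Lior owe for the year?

5 Oct 2025 – 22 Feb 2026: 141 days at 2.9% → $98,000 × 2.9% × 141/365 = $1,097.8685
23 Feb – 30 Jun 2026: 128 days at 0.7% → $98,000 × 0.7% × 128/365 = $240.5699
Total = $1,338.4384

$1,338.44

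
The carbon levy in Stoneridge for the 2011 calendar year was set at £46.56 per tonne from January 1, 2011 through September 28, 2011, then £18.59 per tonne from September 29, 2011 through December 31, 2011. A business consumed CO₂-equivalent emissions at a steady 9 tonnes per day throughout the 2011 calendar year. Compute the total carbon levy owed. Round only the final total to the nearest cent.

January 1 – September 28, 2011: 271 days × 9 tonnes/day = 2,439 tonnes at £46.56/tonne → £113,559.84
September 29 – December 31, 2011: 94 days × 9 tonnes/day = 846 tonnes at £18.59/tonne → £15,727.14

£129,286.98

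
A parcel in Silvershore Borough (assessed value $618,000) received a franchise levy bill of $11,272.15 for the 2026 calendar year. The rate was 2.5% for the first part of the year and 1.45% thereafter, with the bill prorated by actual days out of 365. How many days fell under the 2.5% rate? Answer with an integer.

130 days

Let d = days at the first rate; then 365 − d days at the second rate.
$618,000 × [2.5%·d + 1.45%·(365−d)] / 365 = $11,272.15
Solving gives d = 130, so the new rate took effect on 11 May 2026.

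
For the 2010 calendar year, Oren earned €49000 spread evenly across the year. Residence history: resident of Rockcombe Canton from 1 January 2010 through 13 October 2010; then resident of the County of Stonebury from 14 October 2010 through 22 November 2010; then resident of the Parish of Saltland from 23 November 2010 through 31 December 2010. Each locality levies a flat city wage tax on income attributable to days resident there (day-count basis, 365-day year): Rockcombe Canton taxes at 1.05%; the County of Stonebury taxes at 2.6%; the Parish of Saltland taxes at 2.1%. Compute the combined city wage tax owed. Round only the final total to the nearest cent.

Rockcombe Canton, 1 January – 13 October 2010: 286 days → €49000 × 1.05% × 286/365 = €403.1425
The County of Stonebury, 14 October – 22 November 2010: 40 days → €49000 × 2.6% × 40/365 = €139.6164
The Parish of Saltland, 23 November – 31 December 2010: 39 days → €49000 × 2.1% × 39/365 = €109.9479
Total = €652.7068

€652.71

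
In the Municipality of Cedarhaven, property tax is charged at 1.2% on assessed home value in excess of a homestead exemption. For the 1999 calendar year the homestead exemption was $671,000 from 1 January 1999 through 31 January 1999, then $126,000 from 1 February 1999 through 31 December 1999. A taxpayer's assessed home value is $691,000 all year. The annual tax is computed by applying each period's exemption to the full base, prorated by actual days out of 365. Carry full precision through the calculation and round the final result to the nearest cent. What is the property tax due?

1 January – 31 January 1999: 31 days, exemption $671,000 → ($691,000 − $671,000) × 1.2% × 31/365 = $20.3836
1 February – 31 December 1999: 334 days, exemption $126,000 → ($691,000 − $126,000) × 1.2% × 334/365 = $6,204.1644
Total = $6,224.5479

$6,224.55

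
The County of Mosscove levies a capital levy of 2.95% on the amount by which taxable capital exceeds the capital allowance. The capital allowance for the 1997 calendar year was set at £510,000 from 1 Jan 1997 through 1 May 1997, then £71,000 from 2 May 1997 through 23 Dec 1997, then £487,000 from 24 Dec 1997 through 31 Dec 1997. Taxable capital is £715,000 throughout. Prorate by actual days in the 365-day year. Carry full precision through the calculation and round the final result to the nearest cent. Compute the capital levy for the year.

1 Jan – 1 May 1997: 121 days, exemption £510,000 → (£715,000 − £510,000) × 2.95% × 121/365 = £2,004.7877
2 May – 23 Dec 1997: 236 days, exemption £71,000 → (£715,000 − £71,000) × 2.95% × 236/365 = £12,283.6384
24 Dec – 31 Dec 1997: 8 days, exemption £487,000 → (£715,000 − £487,000) × 2.95% × 8/365 = £147.4192
Total = £14,435.8452

£14,435.85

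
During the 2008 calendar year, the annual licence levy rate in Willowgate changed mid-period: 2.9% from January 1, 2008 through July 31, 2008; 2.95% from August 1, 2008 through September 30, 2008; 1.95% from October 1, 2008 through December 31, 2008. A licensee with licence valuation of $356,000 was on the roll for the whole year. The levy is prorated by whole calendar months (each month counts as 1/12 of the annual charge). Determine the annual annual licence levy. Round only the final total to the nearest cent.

January 1 – July 31, 2008: 7 months at 2.9% → $356,000 × 2.9% × 7/12 = $6,022.3333
August 1 – September 30, 2008: 2 months at 2.95% → $356,000 × 2.95% × 2/12 = $1,750.3333
October 1 – December 31, 2008: 3 months at 1.95% → $356,000 × 1.95% × 3/12 = $1,735.5000
Total = $9,508.1667

$9,508.17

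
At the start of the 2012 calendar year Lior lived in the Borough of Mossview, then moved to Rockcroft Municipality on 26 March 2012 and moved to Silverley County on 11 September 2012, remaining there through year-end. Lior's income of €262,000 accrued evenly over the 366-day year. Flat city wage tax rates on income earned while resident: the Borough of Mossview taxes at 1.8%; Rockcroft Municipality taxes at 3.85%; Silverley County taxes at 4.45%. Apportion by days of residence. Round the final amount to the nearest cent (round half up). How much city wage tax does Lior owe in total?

The Borough of Mossview, 1 January – 25 March 2012: 85 days → €262,000 × 1.8% × 85/366 = €1,095.2459
Rockcroft Municipality, 26 March – 10 September 2012: 169 days → €262,000 × 3.85% × 169/366 = €4,657.6585
Silverley County, 11 September – 31 December 2012: 112 days → €262,000 × 4.45% × 112/366 = €3,567.7814
Total = €9,320.6858

€9,320.69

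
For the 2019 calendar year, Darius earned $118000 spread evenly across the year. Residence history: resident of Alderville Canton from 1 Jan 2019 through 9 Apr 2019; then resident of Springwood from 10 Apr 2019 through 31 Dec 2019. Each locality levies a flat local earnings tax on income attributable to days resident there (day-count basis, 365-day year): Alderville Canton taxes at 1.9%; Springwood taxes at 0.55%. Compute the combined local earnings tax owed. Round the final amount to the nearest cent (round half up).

Alderville Canton, 1 Jan – 9 Apr 2019: 99 days → $118000 × 1.9% × 99/365 = $608.1041
Springwood, 10 Apr – 31 Dec 2019: 266 days → $118000 × 0.55% × 266/365 = $472.9699
Total = $1081.0740

$1081.07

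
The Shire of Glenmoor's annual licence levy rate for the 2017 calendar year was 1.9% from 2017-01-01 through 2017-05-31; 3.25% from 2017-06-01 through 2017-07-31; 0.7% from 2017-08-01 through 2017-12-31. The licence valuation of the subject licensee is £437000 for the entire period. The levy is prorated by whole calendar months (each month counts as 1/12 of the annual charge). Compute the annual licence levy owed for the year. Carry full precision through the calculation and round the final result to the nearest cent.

£7101.25

2017-01-01 to 2017-05-31: 5 months at 1.9% → £437000 × 1.9% × 5/12 = £3459.5833
2017-06-01 to 2017-07-31: 2 months at 3.25% → £437000 × 3.25% × 2/12 = £2367.0833
2017-08-01 to 2017-12-31: 5 months at 0.7% → £437000 × 0.7% × 5/12 = £1274.5833
Total = £7101.2500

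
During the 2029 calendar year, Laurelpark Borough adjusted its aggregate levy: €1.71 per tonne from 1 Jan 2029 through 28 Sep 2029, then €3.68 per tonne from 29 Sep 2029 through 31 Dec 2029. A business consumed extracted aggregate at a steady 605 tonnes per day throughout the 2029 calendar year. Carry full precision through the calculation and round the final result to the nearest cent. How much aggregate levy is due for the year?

€489,644.65

1 Jan – 28 Sep 2029: 271 days × 605 tonnes/day = 163,955 tonnes at €1.71/tonne → €280,363.05
29 Sep – 31 Dec 2029: 94 days × 605 tonnes/day = 56,870 tonnes at €3.68/tonne → €209,281.60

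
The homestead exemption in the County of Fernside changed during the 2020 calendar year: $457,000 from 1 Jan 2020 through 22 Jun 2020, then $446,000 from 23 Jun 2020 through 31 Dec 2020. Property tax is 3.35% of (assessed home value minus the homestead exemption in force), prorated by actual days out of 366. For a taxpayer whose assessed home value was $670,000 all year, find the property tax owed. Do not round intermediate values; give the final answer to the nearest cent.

$7,328.81

1 Jan – 22 Jun 2020: 174 days, exemption $457,000 → ($670,000 − $457,000) × 3.35% × 174/366 = $3,392.2869
23 Jun – 31 Dec 2020: 192 days, exemption $446,000 → ($670,000 − $446,000) × 3.35% × 192/366 = $3,936.5246
Total = $7,328.8115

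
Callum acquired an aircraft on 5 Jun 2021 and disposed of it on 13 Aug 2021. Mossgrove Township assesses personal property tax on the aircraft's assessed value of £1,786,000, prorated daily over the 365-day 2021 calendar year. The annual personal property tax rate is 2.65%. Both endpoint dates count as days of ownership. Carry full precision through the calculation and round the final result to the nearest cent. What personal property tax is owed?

£9,076.79

Days held (5 Jun – 13 Aug 2021): 70 out of 365
Tax = £1,786,000 × 2.65% × 70/365 = £9,076.7945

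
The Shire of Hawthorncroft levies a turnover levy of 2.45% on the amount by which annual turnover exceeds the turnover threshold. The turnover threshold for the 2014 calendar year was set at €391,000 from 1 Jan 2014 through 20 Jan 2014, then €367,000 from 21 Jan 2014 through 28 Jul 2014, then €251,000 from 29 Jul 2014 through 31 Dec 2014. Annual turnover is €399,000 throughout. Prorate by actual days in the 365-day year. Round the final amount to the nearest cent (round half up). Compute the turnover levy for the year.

1 Jan – 20 Jan 2014: 20 days, exemption €391,000 → (€399,000 − €391,000) × 2.45% × 20/365 = €10.7397
21 Jan – 28 Jul 2014: 189 days, exemption €367,000 → (€399,000 − €367,000) × 2.45% × 189/365 = €405.9616
29 Jul – 31 Dec 2014: 156 days, exemption €251,000 → (€399,000 − €251,000) × 2.45% × 156/365 = €1,549.7425
Total = €1,966.4438

€1,966.44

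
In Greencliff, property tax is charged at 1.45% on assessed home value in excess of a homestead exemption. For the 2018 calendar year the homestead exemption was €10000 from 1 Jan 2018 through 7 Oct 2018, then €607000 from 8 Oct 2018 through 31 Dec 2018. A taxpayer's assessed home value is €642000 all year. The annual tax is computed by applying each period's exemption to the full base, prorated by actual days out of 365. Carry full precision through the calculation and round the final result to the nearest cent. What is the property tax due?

1 Jan – 7 Oct 2018: 280 days, exemption €10000 → (€642000 − €10000) × 1.45% × 280/365 = €7029.9178
8 Oct – 31 Dec 2018: 85 days, exemption €607000 → (€642000 − €607000) × 1.45% × 85/365 = €118.1849
Total = €7148.1027

€7148.10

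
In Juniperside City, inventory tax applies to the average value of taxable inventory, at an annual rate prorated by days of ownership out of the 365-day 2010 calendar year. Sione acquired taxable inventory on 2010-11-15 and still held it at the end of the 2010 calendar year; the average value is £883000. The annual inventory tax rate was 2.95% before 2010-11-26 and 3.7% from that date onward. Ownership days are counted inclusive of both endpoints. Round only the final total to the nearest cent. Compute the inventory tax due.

2010-11-15 to 2010-11-25: 11 days at 2.95% → £883000 × 2.95% × 11/365 = £785.0233
2010-11-26 to 2010-12-31: 36 days at 3.7% → £883000 × 3.7% × 36/365 = £3222.3452
Total = £4007.3685

£4007.37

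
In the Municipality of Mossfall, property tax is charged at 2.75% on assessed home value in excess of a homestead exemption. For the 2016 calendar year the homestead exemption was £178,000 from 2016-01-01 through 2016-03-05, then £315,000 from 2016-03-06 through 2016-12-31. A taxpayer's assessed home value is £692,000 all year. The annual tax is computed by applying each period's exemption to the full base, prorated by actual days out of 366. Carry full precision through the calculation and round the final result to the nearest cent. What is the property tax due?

2016-01-01 to 2016-03-05: 65 days, exemption £178,000 → (£692,000 − £178,000) × 2.75% × 65/366 = £2,510.3142
2016-03-06 to 2016-12-31: 301 days, exemption £315,000 → (£692,000 − £315,000) × 2.75% × 301/366 = £8,526.2773
Total = £11,036.5915

£11,036.59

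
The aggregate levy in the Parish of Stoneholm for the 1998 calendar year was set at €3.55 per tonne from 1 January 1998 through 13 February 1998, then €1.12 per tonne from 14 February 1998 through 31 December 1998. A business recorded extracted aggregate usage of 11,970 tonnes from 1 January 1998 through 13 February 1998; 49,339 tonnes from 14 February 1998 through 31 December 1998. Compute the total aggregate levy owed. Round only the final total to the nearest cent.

€97,753.18

1 January – 13 February 1998: 11,970 tonnes at €3.55/tonne → €42,493.50
14 February – 31 December 1998: 49,339 tonnes at €1.12/tonne → €55,259.68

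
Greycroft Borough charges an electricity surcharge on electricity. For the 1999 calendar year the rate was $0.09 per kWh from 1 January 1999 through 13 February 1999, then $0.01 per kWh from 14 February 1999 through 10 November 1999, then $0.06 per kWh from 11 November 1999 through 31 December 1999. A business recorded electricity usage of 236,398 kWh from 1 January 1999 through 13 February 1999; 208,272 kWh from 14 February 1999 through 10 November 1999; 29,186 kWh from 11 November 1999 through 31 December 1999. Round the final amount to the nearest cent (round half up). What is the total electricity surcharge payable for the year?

$25,109.70

1 January – 13 February 1999: 236,398 kWh at $0.09/kWh → $21,275.82
14 February – 10 November 1999: 208,272 kWh at $0.01/kWh → $2,082.72
11 November – 31 December 1999: 29,186 kWh at $0.06/kWh → $1,751.16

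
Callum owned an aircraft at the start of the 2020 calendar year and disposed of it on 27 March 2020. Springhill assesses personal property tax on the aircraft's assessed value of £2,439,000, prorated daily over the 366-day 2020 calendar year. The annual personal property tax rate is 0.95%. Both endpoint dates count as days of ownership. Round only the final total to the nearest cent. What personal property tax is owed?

Days held (1 January – 27 March 2020): 87 out of 366
Tax = £2,439,000 × 0.95% × 87/366 = £5,507.7418

£5,507.74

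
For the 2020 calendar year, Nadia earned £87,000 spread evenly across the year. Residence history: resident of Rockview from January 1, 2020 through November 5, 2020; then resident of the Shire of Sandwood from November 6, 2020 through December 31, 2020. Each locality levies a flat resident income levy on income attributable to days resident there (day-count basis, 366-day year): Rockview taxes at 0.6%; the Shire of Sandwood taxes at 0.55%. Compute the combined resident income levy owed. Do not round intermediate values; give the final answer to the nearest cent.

£515.34

Rockview, January 1 – November 5, 2020: 310 days → £87,000 × 0.6% × 310/366 = £442.1311
The Shire of Sandwood, November 6 – December 31, 2020: 56 days → £87,000 × 0.55% × 56/366 = £73.2131
Total = £515.3443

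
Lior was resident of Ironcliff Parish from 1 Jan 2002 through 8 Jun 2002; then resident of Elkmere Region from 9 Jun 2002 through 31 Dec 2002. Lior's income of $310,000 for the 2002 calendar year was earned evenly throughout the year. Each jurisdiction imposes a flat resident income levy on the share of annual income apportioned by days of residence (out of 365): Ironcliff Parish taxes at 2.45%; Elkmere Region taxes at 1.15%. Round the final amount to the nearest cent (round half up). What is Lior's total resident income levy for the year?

Ironcliff Parish, 1 Jan – 8 Jun 2002: 159 days → $310,000 × 2.45% × 159/365 = $3,308.5068
Elkmere Region, 9 Jun – 31 Dec 2002: 206 days → $310,000 × 1.15% × 206/365 = $2,012.0274
Total = $5,320.5342

$5,320.53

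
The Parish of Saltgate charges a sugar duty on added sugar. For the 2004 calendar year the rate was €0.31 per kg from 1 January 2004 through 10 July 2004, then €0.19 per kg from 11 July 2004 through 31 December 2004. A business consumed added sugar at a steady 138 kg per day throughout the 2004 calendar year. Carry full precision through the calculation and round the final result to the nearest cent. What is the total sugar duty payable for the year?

€12,776.04

1 January – 10 July 2004: 192 days × 138 kg/day = 26,496 kg at €0.31/kg → €8,213.76
11 July – 31 December 2004: 174 days × 138 kg/day = 24,012 kg at €0.19/kg → €4,562.28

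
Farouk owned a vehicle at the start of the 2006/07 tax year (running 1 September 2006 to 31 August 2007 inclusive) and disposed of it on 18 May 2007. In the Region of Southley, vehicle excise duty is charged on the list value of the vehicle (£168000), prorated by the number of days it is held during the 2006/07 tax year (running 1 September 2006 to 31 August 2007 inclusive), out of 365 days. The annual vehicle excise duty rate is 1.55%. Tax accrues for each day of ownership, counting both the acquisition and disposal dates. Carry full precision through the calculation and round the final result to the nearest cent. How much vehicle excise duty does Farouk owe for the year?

£1854.90

Days held (1 Sep 2006 – 18 May 2007): 260 out of 365
Tax = £168000 × 1.55% × 260/365 = £1854.9041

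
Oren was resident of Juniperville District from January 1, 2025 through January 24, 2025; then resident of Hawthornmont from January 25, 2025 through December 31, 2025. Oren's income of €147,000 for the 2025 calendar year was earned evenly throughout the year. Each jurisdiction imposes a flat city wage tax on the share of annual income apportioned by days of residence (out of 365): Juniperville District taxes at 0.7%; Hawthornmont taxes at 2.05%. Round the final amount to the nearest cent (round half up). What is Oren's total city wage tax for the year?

Juniperville District, January 1 – January 24, 2025: 24 days → €147,000 × 0.7% × 24/365 = €67.6603
Hawthornmont, January 25 – December 31, 2025: 341 days → €147,000 × 2.05% × 341/365 = €2,815.3521
Total = €2,883.0123

€2,883.01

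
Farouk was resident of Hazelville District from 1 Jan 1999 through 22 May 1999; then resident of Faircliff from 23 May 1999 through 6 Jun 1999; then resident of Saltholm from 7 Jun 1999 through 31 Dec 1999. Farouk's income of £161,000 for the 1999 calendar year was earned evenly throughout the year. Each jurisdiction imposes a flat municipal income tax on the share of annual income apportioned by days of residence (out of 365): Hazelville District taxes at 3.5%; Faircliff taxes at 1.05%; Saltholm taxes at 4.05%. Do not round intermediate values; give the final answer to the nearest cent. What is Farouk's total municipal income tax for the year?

Hazelville District, 1 Jan – 22 May 1999: 142 days → £161,000 × 3.5% × 142/365 = £2,192.2466
Faircliff, 23 May – 6 Jun 1999: 15 days → £161,000 × 1.05% × 15/365 = £69.4726
Saltholm, 7 Jun – 31 Dec 1999: 208 days → £161,000 × 4.05% × 208/365 = £3,715.7918
Total = £5,977.5110

£5,977.51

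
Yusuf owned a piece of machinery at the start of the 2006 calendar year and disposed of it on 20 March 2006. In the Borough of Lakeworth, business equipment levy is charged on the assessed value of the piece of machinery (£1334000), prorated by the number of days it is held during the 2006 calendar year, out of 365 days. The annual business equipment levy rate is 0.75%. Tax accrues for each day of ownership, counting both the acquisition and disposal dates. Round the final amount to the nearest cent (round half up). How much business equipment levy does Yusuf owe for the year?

£2165.47

Days held (1 January – 20 March 2006): 79 out of 365
Tax = £1334000 × 0.75% × 79/365 = £2165.4658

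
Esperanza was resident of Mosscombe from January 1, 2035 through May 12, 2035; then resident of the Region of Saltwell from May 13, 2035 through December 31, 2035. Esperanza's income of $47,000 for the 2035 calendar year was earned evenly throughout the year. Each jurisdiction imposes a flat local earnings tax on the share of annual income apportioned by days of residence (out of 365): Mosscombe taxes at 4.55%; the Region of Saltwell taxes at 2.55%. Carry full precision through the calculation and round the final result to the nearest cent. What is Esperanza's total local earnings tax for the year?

Mosscombe, January 1 – May 12, 2035: 132 days → $47,000 × 4.55% × 132/365 = $773.3753
The Region of Saltwell, May 13 – December 31, 2035: 233 days → $47,000 × 2.55% × 233/365 = $765.0699
Total = $1,538.4452

$1,538.45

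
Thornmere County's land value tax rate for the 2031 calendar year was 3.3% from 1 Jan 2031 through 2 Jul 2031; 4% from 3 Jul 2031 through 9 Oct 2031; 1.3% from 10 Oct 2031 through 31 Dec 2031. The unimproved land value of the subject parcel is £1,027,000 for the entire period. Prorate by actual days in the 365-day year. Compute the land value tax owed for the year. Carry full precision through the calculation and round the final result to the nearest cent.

£31,170.15

1 Jan – 2 Jul 2031: 183 days at 3.3% → £1,027,000 × 3.3% × 183/365 = £16,991.9260
3 Jul – 9 Oct 2031: 99 days at 4% → £1,027,000 × 4% × 99/365 = £11,142.2466
10 Oct – 31 Dec 2031: 83 days at 1.3% → £1,027,000 × 1.3% × 83/365 = £3,035.9808
Total = £31,170.1534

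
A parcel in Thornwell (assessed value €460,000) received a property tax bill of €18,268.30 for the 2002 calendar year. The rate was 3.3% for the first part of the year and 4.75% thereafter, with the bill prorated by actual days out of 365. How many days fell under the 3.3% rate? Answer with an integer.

196 days

Let d = days at the first rate; then 365 − d days at the second rate.
€460,000 × [3.3%·d + 4.75%·(365−d)] / 365 = €18,268.30
Solving gives d = 196, so the new rate took effect on 16 July 2002.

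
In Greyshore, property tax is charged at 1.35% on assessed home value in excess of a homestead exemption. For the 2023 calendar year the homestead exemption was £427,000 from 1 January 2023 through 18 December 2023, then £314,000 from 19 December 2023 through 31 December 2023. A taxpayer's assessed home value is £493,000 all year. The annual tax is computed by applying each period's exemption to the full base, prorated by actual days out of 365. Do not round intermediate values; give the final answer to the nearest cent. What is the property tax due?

£945.33

1 January – 18 December 2023: 352 days, exemption £427,000 → (£493,000 − £427,000) × 1.35% × 352/365 = £859.2658
19 December – 31 December 2023: 13 days, exemption £314,000 → (£493,000 − £314,000) × 1.35% × 13/365 = £86.0671
Total = £945.3329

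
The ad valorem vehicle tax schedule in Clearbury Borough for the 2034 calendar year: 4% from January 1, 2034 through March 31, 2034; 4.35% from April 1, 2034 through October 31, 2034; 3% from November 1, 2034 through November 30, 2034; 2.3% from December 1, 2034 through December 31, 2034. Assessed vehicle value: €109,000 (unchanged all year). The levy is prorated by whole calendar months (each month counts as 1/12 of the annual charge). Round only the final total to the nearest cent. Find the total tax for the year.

January 1 – March 31, 2034: 3 months at 4% → €109,000 × 4% × 3/12 = €1,090.0000
April 1 – October 31, 2034: 7 months at 4.35% → €109,000 × 4.35% × 7/12 = €2,765.8750
November 1 – November 30, 2034: 1 month at 3% → €109,000 × 3% × 1/12 = €272.5000
December 1 – December 31, 2034: 1 month at 2.3% → €109,000 × 2.3% × 1/12 = €208.9167
Total = €4,337.2917

€4,337.29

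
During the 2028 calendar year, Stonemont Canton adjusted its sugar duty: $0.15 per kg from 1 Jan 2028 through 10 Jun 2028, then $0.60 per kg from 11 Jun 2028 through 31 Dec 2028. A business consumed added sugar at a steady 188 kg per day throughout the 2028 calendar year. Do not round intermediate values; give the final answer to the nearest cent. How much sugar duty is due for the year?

1 Jan – 10 Jun 2028: 162 days × 188 kg/day = 30,456 kg at $0.15/kg → $4,568.40
11 Jun – 31 Dec 2028: 204 days × 188 kg/day = 38,352 kg at $0.60/kg → $23,011.20

$27,579.60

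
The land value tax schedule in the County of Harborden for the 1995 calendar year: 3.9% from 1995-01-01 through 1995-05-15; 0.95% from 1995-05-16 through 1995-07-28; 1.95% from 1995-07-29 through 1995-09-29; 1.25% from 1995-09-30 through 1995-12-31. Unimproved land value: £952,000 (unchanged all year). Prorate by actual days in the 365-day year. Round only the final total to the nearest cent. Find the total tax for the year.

1995-01-01 to 1995-05-15: 135 days at 3.9% → £952,000 × 3.9% × 135/365 = £13,732.2740
1995-05-16 to 1995-07-28: 74 days at 0.95% → £952,000 × 0.95% × 74/365 = £1,833.5781
1995-07-29 to 1995-09-29: 63 days at 1.95% → £952,000 × 1.95% × 63/365 = £3,204.1973
1995-09-30 to 1995-12-31: 93 days at 1.25% → £952,000 × 1.25% × 93/365 = £3,032.0548
Total = £21,802.1041

£21,802.10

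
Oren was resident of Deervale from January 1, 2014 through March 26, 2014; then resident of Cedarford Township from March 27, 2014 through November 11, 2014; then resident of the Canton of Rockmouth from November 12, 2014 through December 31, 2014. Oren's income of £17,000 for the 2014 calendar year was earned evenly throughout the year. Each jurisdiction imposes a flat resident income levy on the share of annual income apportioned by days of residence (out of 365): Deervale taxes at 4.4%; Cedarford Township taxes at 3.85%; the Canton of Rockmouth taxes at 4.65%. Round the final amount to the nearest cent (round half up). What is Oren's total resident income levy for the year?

Deervale, January 1 – March 26, 2014: 85 days → £17,000 × 4.4% × 85/365 = £174.1918
Cedarford Township, March 27 – November 11, 2014: 230 days → £17,000 × 3.85% × 230/365 = £412.4247
The Canton of Rockmouth, November 12 – December 31, 2014: 50 days → £17,000 × 4.65% × 50/365 = £108.2877
Total = £694.9041

£694.90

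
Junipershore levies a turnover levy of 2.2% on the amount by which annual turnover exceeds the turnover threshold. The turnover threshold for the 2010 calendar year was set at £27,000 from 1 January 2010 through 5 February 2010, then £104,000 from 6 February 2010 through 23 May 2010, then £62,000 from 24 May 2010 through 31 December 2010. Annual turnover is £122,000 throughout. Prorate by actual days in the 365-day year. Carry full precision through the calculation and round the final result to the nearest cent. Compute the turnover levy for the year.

£1,125.07

1 January – 5 February 2010: 36 days, exemption £27,000 → (£122,000 − £27,000) × 2.2% × 36/365 = £206.1370
6 February – 23 May 2010: 107 days, exemption £104,000 → (£122,000 − £104,000) × 2.2% × 107/365 = £116.0877
24 May – 31 December 2010: 222 days, exemption £62,000 → (£122,000 − £62,000) × 2.2% × 222/365 = £802.8493
Total = £1,125.0740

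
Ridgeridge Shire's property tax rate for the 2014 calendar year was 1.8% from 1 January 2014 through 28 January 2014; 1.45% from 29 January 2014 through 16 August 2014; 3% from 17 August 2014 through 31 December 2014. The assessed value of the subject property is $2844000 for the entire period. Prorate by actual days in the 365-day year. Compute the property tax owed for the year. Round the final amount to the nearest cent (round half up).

1 January – 28 January 2014: 28 days at 1.8% → $2844000 × 1.8% × 28/365 = $3927.0575
29 January – 16 August 2014: 200 days at 1.45% → $2844000 × 1.45% × 200/365 = $22596.1644
17 August – 31 December 2014: 137 days at 3% → $2844000 × 3% × 137/365 = $32024.2192
Total = $58547.4411

$58547.44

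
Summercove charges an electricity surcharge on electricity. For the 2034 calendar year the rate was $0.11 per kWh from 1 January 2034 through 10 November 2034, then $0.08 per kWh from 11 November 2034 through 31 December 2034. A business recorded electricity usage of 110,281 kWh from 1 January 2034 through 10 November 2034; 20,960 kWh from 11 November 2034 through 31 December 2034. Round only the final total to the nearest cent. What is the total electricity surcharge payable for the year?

$13,807.71

1 January – 10 November 2034: 110,281 kWh at $0.11/kWh → $12,130.91
11 November – 31 December 2034: 20,960 kWh at $0.08/kWh → $1,676.80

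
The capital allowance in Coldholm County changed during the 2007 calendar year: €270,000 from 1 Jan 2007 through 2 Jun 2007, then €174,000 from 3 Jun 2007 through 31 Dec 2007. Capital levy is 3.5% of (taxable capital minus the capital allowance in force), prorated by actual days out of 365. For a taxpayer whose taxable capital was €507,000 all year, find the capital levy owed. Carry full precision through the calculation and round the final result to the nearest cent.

€10,246.56

1 Jan – 2 Jun 2007: 153 days, exemption €270,000 → (€507,000 − €270,000) × 3.5% × 153/365 = €3,477.0822
3 Jun – 31 Dec 2007: 212 days, exemption €174,000 → (€507,000 − €174,000) × 3.5% × 212/365 = €6,769.4795
Total = €10,246.5616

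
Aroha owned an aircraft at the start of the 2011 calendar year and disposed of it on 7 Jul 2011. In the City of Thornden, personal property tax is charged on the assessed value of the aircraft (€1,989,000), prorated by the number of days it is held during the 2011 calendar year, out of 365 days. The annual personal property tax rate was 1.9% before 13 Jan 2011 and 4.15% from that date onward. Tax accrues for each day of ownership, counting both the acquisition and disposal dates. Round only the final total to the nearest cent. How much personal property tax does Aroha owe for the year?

1 Jan – 12 Jan 2011: 12 days at 1.9% → €1,989,000 × 1.9% × 12/365 = €1,242.4438
13 Jan – 7 Jul 2011: 176 days at 4.15% → €1,989,000 × 4.15% × 176/365 = €39,801.7973
Total = €41,044.2411

€41,044.24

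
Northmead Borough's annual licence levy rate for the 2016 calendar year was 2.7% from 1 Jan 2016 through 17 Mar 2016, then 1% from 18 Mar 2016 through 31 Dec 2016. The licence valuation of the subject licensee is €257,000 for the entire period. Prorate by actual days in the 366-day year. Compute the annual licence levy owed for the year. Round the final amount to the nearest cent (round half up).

€3,489.16

1 Jan – 17 Mar 2016: 77 days at 2.7% → €257,000 × 2.7% × 77/366 = €1,459.8443
18 Mar – 31 Dec 2016: 289 days at 1% → €257,000 × 1% × 289/366 = €2,029.3169
Total = €3,489.1612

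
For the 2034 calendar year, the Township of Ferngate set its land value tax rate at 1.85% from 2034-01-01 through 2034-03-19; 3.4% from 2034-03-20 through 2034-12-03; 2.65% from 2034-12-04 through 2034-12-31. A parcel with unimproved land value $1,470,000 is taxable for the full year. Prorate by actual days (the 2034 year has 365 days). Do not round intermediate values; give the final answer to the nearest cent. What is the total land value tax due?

2034-01-01 to 2034-03-19: 78 days at 1.85% → $1,470,000 × 1.85% × 78/365 = $5,811.5342
2034-03-20 to 2034-12-03: 259 days at 3.4% → $1,470,000 × 3.4% × 259/365 = $35,465.2603
2034-12-04 to 2034-12-31: 28 days at 2.65% → $1,470,000 × 2.65% × 28/365 = $2,988.3288
Total = $44,265.1233

$44,265.12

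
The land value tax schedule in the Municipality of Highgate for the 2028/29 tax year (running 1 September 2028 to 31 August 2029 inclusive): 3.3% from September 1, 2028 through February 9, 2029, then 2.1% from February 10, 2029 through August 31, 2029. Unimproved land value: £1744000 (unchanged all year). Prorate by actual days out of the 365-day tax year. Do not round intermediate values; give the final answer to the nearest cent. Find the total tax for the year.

£45912.59

September 1, 2028 – February 9, 2029: 162 days at 3.3% → £1744000 × 3.3% × 162/365 = £25543.6274
February 10 – August 31, 2029: 203 days at 2.1% → £1744000 × 2.1% × 203/365 = £20368.9644
Total = £45912.5918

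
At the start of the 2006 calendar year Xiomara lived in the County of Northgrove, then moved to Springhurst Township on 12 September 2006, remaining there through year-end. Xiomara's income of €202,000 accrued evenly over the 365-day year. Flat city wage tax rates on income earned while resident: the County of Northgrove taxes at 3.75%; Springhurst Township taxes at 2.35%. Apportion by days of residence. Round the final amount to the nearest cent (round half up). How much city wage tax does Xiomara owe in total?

The County of Northgrove, 1 January – 11 September 2006: 254 days → €202,000 × 3.75% × 254/365 = €5,271.3699
Springhurst Township, 12 September – 31 December 2006: 111 days → €202,000 × 2.35% × 111/365 = €1,443.6082
Total = €6,714.9781

€6,714.98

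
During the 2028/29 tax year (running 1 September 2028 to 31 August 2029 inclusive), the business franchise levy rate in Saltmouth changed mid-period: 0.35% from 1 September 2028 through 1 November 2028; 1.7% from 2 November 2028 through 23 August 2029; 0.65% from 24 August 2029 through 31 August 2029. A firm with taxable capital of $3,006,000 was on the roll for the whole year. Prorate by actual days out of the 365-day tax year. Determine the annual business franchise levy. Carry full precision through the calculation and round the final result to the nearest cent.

$43,517.00

1 September – 1 November 2028: 62 days at 0.35% → $3,006,000 × 0.35% × 62/365 = $1,787.1288
2 November 2028 – 23 August 2029: 295 days at 1.7% → $3,006,000 × 1.7% × 295/365 = $41,301.6164
24 August – 31 August 2029: 8 days at 0.65% → $3,006,000 × 0.65% × 8/365 = $428.2521
Total = $43,516.9973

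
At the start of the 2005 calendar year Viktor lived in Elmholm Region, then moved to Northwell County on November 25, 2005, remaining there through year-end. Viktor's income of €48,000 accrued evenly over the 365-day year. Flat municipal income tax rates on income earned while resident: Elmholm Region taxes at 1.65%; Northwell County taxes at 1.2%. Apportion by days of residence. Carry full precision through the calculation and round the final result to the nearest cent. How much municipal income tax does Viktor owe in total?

Elmholm Region, January 1 – November 24, 2005: 328 days → €48,000 × 1.65% × 328/365 = €711.7151
Northwell County, November 25 – December 31, 2005: 37 days → €48,000 × 1.2% × 37/365 = €58.3890
Total = €770.1041

€770.10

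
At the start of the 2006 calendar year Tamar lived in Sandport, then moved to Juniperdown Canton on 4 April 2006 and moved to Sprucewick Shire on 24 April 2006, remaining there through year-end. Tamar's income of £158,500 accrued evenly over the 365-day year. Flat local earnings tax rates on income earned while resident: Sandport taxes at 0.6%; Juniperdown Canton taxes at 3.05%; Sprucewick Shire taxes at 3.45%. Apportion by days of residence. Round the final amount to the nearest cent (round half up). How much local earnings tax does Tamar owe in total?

£4,282.54

Sandport, 1 January – 3 April 2006: 93 days → £158,500 × 0.6% × 93/365 = £242.3096
Juniperdown Canton, 4 April – 23 April 2006: 20 days → £158,500 × 3.05% × 20/365 = £264.8904
Sprucewick Shire, 24 April – 31 December 2006: 252 days → £158,500 × 3.45% × 252/365 = £3,775.3397
Total = £4,282.5397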